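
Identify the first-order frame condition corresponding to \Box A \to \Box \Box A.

transitivity

Suppose □A→□□A is valid. Take Rxy, Ryz and set V(A)={w : Rxw}. Then □A at x, so □□A at x, so □A at y, so A at z, i.e. Rxz.
Conversely, any frame satisfying \forall x \forall y \forall z (Rxy \wedge Ryz \to Rxz) validates the schema.
So the correspondent is transitivity.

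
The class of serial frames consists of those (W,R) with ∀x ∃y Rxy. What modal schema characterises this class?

This is seriality; the standard corresponding axiom is D: □s → ◇s.
Suppose □s→◇s is valid. At any x set V(s)=W. Then □s at x, so ◇s at x, so x has a successor.

□s → ◇s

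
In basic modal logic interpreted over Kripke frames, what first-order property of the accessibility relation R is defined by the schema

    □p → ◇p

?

This schema is the D axiom.
Its frame correspondent is seriality — ∀x ∃y Rxy.

seriality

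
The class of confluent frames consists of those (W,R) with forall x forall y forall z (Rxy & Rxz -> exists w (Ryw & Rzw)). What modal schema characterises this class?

◇□p → □◇p

This is convergence; the standard corresponding axiom is .2: ◇□p → □◇p.
Suppose ◇□p→□◇p is valid. Take Rxy, Rxz and set V(p)={w : Ryw}. Then □p at y so ◇□p at x, so □◇p at x, so ◇p at z, giving w with Rzw and Ryw.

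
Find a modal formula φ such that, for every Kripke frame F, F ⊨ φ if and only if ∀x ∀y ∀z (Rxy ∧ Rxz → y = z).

A defining formula is ◇s → □s (the CD axiom).
Suppose ◇s→□s is valid. Take Rxy, Rxz and set V(s)={y}. Then ◇s at x, so □s at x, so s at z, i.e. z=y.

◇s → □s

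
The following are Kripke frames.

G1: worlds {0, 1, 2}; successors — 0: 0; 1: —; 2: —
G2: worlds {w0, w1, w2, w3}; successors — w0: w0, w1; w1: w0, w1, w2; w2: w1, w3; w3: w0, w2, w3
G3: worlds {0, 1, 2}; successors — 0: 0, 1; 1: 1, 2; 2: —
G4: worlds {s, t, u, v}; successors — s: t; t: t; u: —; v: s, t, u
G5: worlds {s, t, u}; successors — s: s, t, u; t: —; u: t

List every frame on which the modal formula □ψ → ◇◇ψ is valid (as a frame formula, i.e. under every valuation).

G2

The schema corresponds to a generalized confluence (Geach) condition: ∀x ∃w (xRw ∧ xR²w).
G1: fails — at 1 but no w with 1Rw and 1R²w.
G2: holds.
G3: fails — at 2 but no w with 2Rw and 2R²w.
G4: fails — at u but no w with uRw and uR²w.
G5: fails — at t but no w with tRw and tR²w.
Valid on: G2.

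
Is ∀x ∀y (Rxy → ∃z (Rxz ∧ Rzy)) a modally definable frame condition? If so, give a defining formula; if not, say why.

This is a Sahlqvist condition; the C4 axiom □□p → □p defines it.
Suppose □□p→□p is valid. Take Rxy and set V(p)={w : xR²w}. Then □□p at x, so □p at x, so p at y, i.e. ∃z(Rxz∧Rzy).

Definable; □□p → □p defines it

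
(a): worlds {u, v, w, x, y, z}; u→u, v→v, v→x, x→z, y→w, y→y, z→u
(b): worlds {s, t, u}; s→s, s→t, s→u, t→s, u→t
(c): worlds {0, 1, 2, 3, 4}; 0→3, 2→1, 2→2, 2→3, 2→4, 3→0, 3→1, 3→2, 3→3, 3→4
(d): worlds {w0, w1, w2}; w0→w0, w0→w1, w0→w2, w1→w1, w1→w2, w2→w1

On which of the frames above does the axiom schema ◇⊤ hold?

(b), (d)

Frame correspondent (Sahlqvist): ∀x ∃y Rxy — i.e. seriality.
(a): fails — world w has no successor.
(b): satisfies the condition.
(c): fails — world 1 has no successor.
(d): satisfies the condition.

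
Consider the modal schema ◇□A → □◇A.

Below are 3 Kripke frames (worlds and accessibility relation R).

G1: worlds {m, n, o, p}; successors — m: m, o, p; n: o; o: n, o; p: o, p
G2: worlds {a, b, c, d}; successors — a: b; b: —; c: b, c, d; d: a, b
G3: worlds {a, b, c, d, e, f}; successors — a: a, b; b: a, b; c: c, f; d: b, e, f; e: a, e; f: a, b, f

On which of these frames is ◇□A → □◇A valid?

G1, G3

Frame correspondent (Sahlqvist): ∀x ∀y ∀z (Rxy ∧ Rxz → ∃w (Ryw ∧ Rzw)) — i.e. convergence.
G1: holds.
G2: fails — Rab and Rab but b and b have no common successor.
G3: holds.
Valid on: G1, G3.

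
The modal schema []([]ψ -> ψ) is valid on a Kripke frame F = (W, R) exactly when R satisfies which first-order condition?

shift-reflexivity

This schema is the T□ axiom.
Its frame correspondent is shift-reflexivity — forall x forall y (Rxy -> Ryy).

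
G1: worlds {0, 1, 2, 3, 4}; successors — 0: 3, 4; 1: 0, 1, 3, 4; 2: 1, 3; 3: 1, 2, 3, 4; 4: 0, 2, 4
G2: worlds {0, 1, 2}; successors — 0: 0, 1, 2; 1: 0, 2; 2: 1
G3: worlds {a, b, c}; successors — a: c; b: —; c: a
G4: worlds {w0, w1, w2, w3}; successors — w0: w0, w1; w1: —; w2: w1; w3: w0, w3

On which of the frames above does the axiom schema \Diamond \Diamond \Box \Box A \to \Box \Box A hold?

G1, G3

The schema corresponds to a generalized confluence (Geach) condition: \forall x \forall y \forall z ((x R^2 y \wedge x R^2 z) \to \exists w (y R^2 w \wedge z = w)).
G1: condition met.
G2: fails — 0R²2, 0R²1 but no w with 2R²w and 1=w.
G3: condition met.
G4: fails — w0R²w1, w0R²w0 but no w with w1R²w and w0=w.
Valid on: G1, G3.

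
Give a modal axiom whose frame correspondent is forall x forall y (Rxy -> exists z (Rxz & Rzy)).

□□q → □q

This is density; the standard corresponding axiom is C4: □□q → □q.
Suppose □□q→□q is valid. Take Rxy and set V(q)={w : xR²w}. Then □□q at x, so □q at x, so q at y, i.e. ∃z(Rxz∧Rzy).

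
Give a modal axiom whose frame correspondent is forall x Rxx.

□p → p

The condition is reflexivity. The T schema □p → p defines it.
Suppose □p→p is valid. At any x set V(p)={w : Rxw}. Then □p holds at x, so p holds at x, i.e. Rxx.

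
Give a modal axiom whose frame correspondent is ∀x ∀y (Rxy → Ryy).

□(□ψ → ψ)

This is shift-reflexivity; the standard corresponding axiom is T□: □(□ψ → ψ).
Suppose □(□ψ→ψ) is valid. Take Rxy and set V(ψ)={w : Ryw}. Then at y, □ψ holds; since □(□ψ→ψ) at x, □ψ→ψ at y, so ψ at y, i.e. Ryy.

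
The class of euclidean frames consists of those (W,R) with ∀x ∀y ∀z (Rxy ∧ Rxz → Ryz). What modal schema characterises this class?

◇s → □◇s

This is the Euclidean property; the standard corresponding axiom is 5: ◇s → □◇s.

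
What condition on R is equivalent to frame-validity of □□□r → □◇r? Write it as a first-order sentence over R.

This is a Sahlqvist (Geach-type) schema ◇^0□^3r → □^1◇^1r.
First-order correspondent: ∀x ∀z (xRz → ∃w (xR³w ∧ zRw)).

∀x ∀z (xRz → ∃w (xR³w ∧ zRw))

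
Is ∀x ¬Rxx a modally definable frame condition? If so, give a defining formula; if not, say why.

Modal frame validity is preserved under surjective bounded morphisms.
The 4-cycle (worlds a,b,c,d with a→b→c→d→a) is irreflexive, and the map sending every world to a single reflexive point • is a surjective bounded morphism (forth: every edge maps to (•,•); back: every world has a successor). So any modal formula valid on the 4-cycle is also valid on the reflexive point, which is not irreflexive.
Hence irreflexivity is not modally definable.

Not definable by any modal formula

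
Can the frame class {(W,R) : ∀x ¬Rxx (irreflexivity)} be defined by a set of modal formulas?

No

Any modally definable frame class is closed under surjective bounded morphisms.
The 4-cycle (worlds s,t,u,v with s→t→u→v→s) is irreflexive, and the map sending every world to a single reflexive point • is a surjective bounded morphism (forth: every edge maps to (•,•); back: every world has a successor). So any modal formula valid on the 4-cycle is also valid on the reflexive point, which is not irreflexive.
Hence irreflexivity is not modally definable.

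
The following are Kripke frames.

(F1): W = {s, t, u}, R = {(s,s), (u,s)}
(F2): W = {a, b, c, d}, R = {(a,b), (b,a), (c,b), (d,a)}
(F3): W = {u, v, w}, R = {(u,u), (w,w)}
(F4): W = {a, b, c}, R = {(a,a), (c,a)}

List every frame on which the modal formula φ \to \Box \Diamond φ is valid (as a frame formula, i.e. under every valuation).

The schema corresponds to symmetry: \forall x \forall y (Rxy \to Ryx).
(F1): fails — Rus but not Rsu.
(F2): fails — Rcb but not Rbc.
(F3): ✓.
(F4): fails — Rca but not Rac.
Valid on: (F3).

(F3)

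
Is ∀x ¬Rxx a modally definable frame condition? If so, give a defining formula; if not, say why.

No — not modally definable

If a class were modally definable it would be closed under surjective bounded morphisms (Goldblatt–Thomason).
The 4-cycle (worlds a,b,c,d with a→b→c→d→a) is irreflexive, and the map sending every world to a single reflexive point • is a surjective bounded morphism (forth: every edge maps to (•,•); back: every world has a successor). So any modal formula valid on the 4-cycle is also valid on the reflexive point, which is not irreflexive.
So the class is not modally definable.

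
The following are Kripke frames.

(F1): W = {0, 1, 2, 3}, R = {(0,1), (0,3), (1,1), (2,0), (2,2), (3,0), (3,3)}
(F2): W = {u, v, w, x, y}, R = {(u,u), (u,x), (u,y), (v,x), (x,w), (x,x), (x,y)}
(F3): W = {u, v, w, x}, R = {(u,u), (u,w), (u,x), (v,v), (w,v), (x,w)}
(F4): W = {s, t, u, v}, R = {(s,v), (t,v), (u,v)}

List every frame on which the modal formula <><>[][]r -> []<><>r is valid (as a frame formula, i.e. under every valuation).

(F1), (F3), (F4)

Frame correspondent (Sahlqvist): forall x forall y forall z ((x R^2 y & xRz) -> exists w (y R^2 w & z R^2 w)) — i.e. a generalized confluence (Geach) condition.
(F1): condition met.
(F2): fails — uR²u, uRy but no t with uR²t and yR²t.
(F3): condition met.
(F4): condition met.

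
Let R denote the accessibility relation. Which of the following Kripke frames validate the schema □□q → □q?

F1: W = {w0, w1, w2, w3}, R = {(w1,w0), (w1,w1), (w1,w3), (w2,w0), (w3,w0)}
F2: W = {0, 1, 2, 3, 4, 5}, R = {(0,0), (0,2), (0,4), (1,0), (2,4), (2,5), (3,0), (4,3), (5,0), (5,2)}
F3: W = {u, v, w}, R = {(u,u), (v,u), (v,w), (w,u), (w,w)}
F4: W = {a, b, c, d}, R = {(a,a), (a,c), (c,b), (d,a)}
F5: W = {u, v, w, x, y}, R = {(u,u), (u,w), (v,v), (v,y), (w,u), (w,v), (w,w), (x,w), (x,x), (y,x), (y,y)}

F3, F5

Frame correspondent (Sahlqvist): ∀x ∀y (Rxy → ∃z (Rxz ∧ Rzy)) — i.e. density.
F1: fails — Rw3w0 but no z with Rw3z and Rzw0.
F2: fails — R25 but no z with R2z and Rz5.
F3: holds.
F4: fails — Rcb but no z with Rcz and Rzb.
F5: holds.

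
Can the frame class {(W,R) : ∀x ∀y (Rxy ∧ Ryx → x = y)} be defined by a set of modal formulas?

Any modally definable frame class is closed under surjective bounded morphisms.
The 6-cycle (worlds w0,w1,w2,w3,w4,w5 with w0→w1→w2→w3→w4→w5→w0) is antisymmetric. Sending even-indexed worlds to s and odd-indexed worlds to t is a surjective bounded morphism onto the two-world frame with s↔t, which is not antisymmetric.
So the class is not modally definable.

Not modally definable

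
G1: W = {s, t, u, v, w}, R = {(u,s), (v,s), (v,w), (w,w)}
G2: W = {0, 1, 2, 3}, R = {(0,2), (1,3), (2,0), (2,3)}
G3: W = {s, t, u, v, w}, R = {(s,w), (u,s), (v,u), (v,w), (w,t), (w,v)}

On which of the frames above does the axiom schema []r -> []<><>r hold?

none

This is the axiom for a generalized confluence (Geach) condition; its first-order frame correspondent is forall x forall z (xRz -> exists w (xRw & z R^2 w)).
G1: fails — uRs but no w* with uRw* and sR²w*.
G2: fails — 1R3 but no w with 1Rw and 3R²w.
G3: fails — uRs but no w* with uRw* and sR²w*.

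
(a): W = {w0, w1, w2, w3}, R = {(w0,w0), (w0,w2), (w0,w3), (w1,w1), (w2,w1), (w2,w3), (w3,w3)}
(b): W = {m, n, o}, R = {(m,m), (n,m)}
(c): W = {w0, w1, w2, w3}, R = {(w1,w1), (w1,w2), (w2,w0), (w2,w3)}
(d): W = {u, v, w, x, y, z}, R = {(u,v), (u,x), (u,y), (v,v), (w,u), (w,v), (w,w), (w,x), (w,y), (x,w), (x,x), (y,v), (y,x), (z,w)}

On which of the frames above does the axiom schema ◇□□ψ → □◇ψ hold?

The schema corresponds to a generalized confluence (Geach) condition: ∀x ∀y ∀z ((xRy ∧ xRz) → ∃w (yR²w ∧ zRw)).
(a): fails — w2Rw1, w2Rw3 but no w with w1R²w and w3Rw.
(b): holds.
(c): fails — w1Rw2, w1Rw1 but no w with w2R²w and w1Rw.
(d): fails — uRv, uRx but no t with vR²t and xRt.
Valid on: (b).

(b)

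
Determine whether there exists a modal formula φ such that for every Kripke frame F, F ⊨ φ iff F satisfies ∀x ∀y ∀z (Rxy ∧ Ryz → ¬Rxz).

If a class were modally definable it would be closed under surjective bounded morphisms (Goldblatt–Thomason).
The 7-cycle (worlds a,b,c,d,e,f,g with a→b→c→d→e→f→g→a) is intransitive. Mapping every world to a single reflexive point • is a surjective bounded morphism; the reflexive point is not intransitive (R••∧R•• but R••).
So no modal formula (or set of formulas) defines exactly the intransitive frames.

Not modally definable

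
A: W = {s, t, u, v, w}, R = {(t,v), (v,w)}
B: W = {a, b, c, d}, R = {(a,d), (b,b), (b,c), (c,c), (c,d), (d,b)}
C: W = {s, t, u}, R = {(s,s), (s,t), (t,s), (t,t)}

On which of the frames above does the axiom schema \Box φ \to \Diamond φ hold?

Frame correspondent (Sahlqvist): \forall x \exists y Rxy — i.e. seriality.
A: fails — world s has no successor.
B: holds.
C: fails — world u has no successor.

B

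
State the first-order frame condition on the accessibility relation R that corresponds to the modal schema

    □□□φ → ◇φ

∀x ∃w (xR³w ∧ xRw)

This is a Sahlqvist (Geach-type) schema ◇^0□^3φ → □^0◇^1φ.
First-order correspondent: ∀x ∃w (xR³w ∧ xRw).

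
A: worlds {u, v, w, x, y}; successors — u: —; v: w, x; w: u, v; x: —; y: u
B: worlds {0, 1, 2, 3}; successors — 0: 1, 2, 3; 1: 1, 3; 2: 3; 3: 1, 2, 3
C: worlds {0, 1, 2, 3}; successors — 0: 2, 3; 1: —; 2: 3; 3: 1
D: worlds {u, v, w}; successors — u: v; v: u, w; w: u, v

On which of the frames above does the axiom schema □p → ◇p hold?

B, D

Frame correspondent (Sahlqvist): ∀x ∃y Rxy — i.e. seriality.
A: fails — world u has no successor.
B: ✓.
C: fails — world 1 has no successor.
D: ✓.
Valid on: B, D.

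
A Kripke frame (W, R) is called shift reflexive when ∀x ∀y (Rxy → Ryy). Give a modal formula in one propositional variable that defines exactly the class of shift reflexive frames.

□(□q → q)

The condition is shift-reflexivity. The T□ schema □(□q → q) defines it.
Suppose □(□q→q) is valid. Take Rxy and set V(q)={w : Ryw}. Then at y, □q holds; since □(□q→q) at x, □q→q at y, so q at y, i.e. Ryy.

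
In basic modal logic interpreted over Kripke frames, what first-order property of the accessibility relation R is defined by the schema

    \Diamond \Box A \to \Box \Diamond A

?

convergence

Suppose ◇□A→□◇A is valid. Take Rxy, Rxz and set V(A)={w : Ryw}. Then □A at y so ◇□A at x, so □◇A at x, so ◇A at z, giving w with Rzw and Ryw.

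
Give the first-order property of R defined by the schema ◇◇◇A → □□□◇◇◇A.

∀x ∀y ∀z ((xR³y ∧ xR³z) → ∃w (y = w ∧ zR³w))

This is a Sahlqvist (Geach-type) schema ◇^3□^0A → □^3◇^3A.
Minimal-valuation argument: fix x; take any y with xR^3y and any z with xR^3z. Set V(A) to the set of worlds R-reachable from y in exactly 0 steps. Then □^0A holds at y, so the antecedent holds at x; validity forces ◇^3A at z, giving a w with zR^3w and yR^0w.
First-order correspondent: ∀x ∀y ∀z ((xR³y ∧ xR³z) → ∃w (y = w ∧ zR³w)).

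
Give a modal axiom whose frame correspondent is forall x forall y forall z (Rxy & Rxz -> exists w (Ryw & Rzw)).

The condition is convergence. The .2 schema ◇□q → □◇q defines it.
Suppose ◇□q→□◇q is valid. Take Rxy, Rxz and set V(q)={w : Ryw}. Then □q at y so ◇□q at x, so □◇q at x, so ◇q at z, giving w with Rzw and Ryw.

◇□q → □◇q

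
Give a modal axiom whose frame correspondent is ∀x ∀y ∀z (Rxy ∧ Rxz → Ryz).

◇q → □◇q

This is the Euclidean property; the standard corresponding axiom is 5: ◇q → □◇q.
Suppose ◇q→□◇q is valid. Take Rxy, Rxz and set V(q)={y}. Then ◇q at x, so □◇q at x, so ◇q at z, so some w with Rzw has q; w=y, i.e. Rzy. By symmetry of the argument, Ryz.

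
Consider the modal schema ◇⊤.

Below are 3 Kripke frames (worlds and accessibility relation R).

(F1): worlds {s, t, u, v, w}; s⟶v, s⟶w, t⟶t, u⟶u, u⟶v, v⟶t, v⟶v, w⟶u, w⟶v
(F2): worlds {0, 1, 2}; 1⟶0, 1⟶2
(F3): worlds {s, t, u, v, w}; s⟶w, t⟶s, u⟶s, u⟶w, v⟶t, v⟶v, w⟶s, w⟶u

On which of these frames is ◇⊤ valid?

The schema corresponds to seriality: ∀x ∃y Rxy.
(F1): condition met.
(F2): fails — world 0 has no successor.
(F3): condition met.
Valid on: (F1), (F3).

(F1), (F3)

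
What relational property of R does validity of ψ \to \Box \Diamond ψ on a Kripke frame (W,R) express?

Symmetry

Suppose ψ→□◇ψ is valid. Take Rxy and set V(ψ)={x}. Then ψ at x, so □◇ψ at x, so ◇ψ at y, so some z with Ryz has ψ; z=x, i.e. Ryx.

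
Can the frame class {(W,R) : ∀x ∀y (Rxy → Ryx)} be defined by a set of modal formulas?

Yes — defined by r → □◇r

Yes: it is symmetry, defined by the B schema r → □◇r.
Suppose r→□◇r is valid. Take Rxy and set V(r)={x}. Then r at x, so □◇r at x, so ◇r at y, so some z with Ryz has r; z=x, i.e. Ryx.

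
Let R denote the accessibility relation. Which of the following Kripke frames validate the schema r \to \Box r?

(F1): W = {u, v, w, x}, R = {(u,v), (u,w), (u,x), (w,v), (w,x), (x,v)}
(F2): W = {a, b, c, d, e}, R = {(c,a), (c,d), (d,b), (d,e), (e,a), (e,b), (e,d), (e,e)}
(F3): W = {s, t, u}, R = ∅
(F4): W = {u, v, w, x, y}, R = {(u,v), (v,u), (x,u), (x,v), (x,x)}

(F3)

The schema corresponds to a generalized confluence (Geach) condition: \forall x \forall z (xRz \to \exists w (x = w \wedge z = w)).
(F1): fails — uRv but u ≠ v.
(F2): fails — cRa but c ≠ a.
(F3): condition met.
(F4): fails — uRv but u ≠ v.
Valid on: (F3).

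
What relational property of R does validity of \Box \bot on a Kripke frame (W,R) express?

emptiness of R: \forall x \forall y \neg Rxy

□⊥ is valid iff no world has any successor (otherwise □⊥ fails at any world with one).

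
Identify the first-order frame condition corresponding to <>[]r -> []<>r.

Suppose ◇□r→□◇r is valid. Take Rxy, Rxz and set V(r)={w : Ryw}. Then □r at y so ◇□r at x, so □◇r at x, so ◇r at z, giving w with Rzw and Ryw.
Conversely, any frame satisfying forall x forall y forall z (Rxy & Rxz -> exists w (Ryw & Rzw)) validates the schema.
So the correspondent is convergence.

convergence: forall x forall y forall z (Rxy & Rxz -> exists w (Ryw & Rzw))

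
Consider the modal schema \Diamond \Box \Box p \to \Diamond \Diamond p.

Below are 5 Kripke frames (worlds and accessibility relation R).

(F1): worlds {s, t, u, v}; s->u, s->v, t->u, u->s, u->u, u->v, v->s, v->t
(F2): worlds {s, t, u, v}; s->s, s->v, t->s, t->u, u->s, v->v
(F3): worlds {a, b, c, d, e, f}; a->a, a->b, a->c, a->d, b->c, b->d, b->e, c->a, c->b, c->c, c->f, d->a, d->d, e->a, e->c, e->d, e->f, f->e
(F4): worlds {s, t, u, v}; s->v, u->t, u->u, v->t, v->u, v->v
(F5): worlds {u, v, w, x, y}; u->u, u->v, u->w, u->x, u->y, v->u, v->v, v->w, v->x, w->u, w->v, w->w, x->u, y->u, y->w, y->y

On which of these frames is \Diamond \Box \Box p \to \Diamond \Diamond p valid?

(F1), (F2), (F3), (F5)

This is the axiom for a generalized confluence (Geach) condition; its first-order frame correspondent is \forall x \forall y (xRy \to \exists w (y R^2 w \wedge x R^2 w)).
(F1): condition met.
(F2): condition met.
(F3): condition met.
(F4): fails — uRt but no w with tR²w and uR²w.
(F5): condition met.
Valid on: (F1), (F2), (F3), (F5).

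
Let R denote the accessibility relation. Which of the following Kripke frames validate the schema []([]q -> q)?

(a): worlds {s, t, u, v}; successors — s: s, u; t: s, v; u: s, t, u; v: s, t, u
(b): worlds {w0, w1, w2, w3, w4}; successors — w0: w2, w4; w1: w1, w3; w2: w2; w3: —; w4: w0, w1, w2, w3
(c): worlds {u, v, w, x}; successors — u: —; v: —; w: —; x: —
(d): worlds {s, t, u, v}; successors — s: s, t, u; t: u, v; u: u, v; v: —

(c)

This is the axiom for shift-reflexivity; its first-order frame correspondent is forall x forall y (Rxy -> Ryy).
(a): fails — Rtv but not Rvv.
(b): fails — Rw0w4 but not Rw4w4.
(c): ✓.
(d): fails — Ruv but not Rvv.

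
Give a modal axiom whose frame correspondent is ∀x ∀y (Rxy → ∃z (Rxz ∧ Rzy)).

The condition is density. The C4 schema □□p → □p defines it.
Suppose □□p→□p is valid. Take Rxy and set V(p)={w : xR²w}. Then □□p at x, so □p at x, so p at y, i.e. ∃z(Rxz∧Rzy).

□□p → □p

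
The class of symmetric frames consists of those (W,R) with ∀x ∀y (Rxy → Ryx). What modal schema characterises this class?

The condition is symmetry. The B schema s → □◇s defines it.

s → □◇s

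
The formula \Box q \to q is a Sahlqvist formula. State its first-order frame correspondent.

reflexivity: \forall x Rxx

Suppose □q→q is valid. At any x set V(q)={w : Rxw}. Then □q holds at x, so q holds at x, i.e. Rxx.
The converse is a direct semantic check.
So the correspondent is reflexivity.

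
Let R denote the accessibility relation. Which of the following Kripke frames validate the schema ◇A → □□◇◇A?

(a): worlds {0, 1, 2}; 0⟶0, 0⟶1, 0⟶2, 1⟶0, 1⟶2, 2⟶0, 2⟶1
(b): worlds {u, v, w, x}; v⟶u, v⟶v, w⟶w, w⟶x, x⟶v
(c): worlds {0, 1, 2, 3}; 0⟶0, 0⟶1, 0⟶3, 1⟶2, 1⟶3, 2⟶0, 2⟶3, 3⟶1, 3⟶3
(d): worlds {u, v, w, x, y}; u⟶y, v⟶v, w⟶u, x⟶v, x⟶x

(a)

This is the axiom for a generalized confluence (Geach) condition; its first-order frame correspondent is ∀x ∀y ∀z ((xRy ∧ xR²z) → ∃w (y = w ∧ zR²w)).
(a): condition met.
(b): fails — vRu, vR²u but no t with u=t and uR²t.
(c): fails — 0R0, 0R²3 but no w with 0=w and 3R²w.
(d): fails — wRu, wR²y but no t with u=t and yR²t.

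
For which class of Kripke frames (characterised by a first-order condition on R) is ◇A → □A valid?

This schema is the CD axiom.
It corresponds to partial functionality: ∀x ∀y ∀z (Rxy ∧ Rxz → y = z).

partial functionality: ∀x ∀y ∀z (Rxy ∧ Rxz → y = z)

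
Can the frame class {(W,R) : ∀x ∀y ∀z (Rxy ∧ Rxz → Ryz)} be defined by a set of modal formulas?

This is a Sahlqvist condition; the 5 axiom ◇r → □◇r defines it.
Suppose ◇r→□◇r is valid. Take Rxy, Rxz and set V(r)={y}. Then ◇r at x, so □◇r at x, so ◇r at z, so some w with Rzw has r; w=y, i.e. Rzy. By symmetry of the argument, Ryz.

Definable; ◇r → □◇r defines it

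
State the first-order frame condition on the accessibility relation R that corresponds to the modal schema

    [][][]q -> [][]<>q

forall x forall z (x R^2 z -> exists w (x R^3 w & zRw))

This is a Sahlqvist (Geach-type) schema ◇^0□^3q → □^2◇^1q.
Minimal-valuation argument: fix x; take any y with xR^0y and any z with xR^2z. Set V(q) to the set of worlds R-reachable from y in exactly 3 steps. Then □^3q holds at y, so the antecedent holds at x; validity forces ◇^1q at z, giving a w with zR^1w and yR^3w.
First-order correspondent: forall x forall z (x R^2 z -> exists w (x R^3 w & zRw)).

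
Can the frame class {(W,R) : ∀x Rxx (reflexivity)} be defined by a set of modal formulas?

Definable; □p → p defines it

The condition is reflexivity. A defining modal formula is □p → p.
Suppose □p→p is valid. At any x set V(p)={w : Rxw}. Then □p holds at x, so p holds at x, i.e. Rxx.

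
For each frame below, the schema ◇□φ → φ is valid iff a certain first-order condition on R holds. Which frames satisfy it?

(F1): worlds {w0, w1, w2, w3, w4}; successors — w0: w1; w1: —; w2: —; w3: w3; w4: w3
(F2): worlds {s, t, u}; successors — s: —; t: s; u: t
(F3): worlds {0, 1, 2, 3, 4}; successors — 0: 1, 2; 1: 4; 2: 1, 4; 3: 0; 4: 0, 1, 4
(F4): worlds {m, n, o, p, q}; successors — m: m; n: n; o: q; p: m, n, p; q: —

Frame correspondent (Sahlqvist): ∀x ∀y (xRy → ∃w (yRw ∧ x = w)) — i.e. a generalized confluence (Geach) condition.
(F1): fails — w0Rw1 but no w with w1Rw and w0=w.
(F2): fails — tRs but no w with sRw and t=w.
(F3): fails — 0R1 but no w with 1Rw and 0=w.
(F4): fails — oRq but no w with qRw and o=w.

none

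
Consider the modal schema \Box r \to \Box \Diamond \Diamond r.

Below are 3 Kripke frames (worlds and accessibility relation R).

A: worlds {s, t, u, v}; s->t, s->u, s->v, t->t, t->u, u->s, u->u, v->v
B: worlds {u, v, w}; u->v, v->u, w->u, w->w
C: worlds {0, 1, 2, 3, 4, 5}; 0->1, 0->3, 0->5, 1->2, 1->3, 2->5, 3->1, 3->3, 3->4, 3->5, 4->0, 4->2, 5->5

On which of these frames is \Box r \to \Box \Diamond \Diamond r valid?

Frame correspondent (Sahlqvist): \forall x \forall z (xRz \to \exists w (xRw \wedge z R^2 w)) — i.e. a generalized confluence (Geach) condition.
A: condition met.
B: condition met.
C: fails — 1R2 but no w with 1Rw and 2R²w.

A, B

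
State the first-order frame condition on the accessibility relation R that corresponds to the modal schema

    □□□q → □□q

∀x ∀z (xR²z → ∃w (xR³w ∧ z = w))

This is a Sahlqvist (Geach-type) schema ◇^0□^3q → □^2◇^0q.
Minimal-valuation argument: fix x; take any y with xR^0y and any z with xR^2z. Set V(q) to the set of worlds R-reachable from y in exactly 3 steps. Then □^3q holds at y, so the antecedent holds at x; validity forces ◇^0q at z, giving a w with zR^0w and yR^3w.
First-order correspondent: ∀x ∀z (xR²z → ∃w (xR³w ∧ z = w)).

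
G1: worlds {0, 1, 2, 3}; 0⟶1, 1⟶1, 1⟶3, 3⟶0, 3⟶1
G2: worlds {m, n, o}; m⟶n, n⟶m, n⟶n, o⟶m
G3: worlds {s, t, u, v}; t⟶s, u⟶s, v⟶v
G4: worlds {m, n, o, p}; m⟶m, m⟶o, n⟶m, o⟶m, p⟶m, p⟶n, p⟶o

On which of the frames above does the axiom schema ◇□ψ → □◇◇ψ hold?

The schema corresponds to a generalized confluence (Geach) condition: ∀x ∀y ∀z ((xRy ∧ xRz) → ∃w (yRw ∧ zR²w)).
G1: condition met.
G2: condition met.
G3: fails — tRs, tRs but no w with sRw and sR²w.
G4: condition met.
Valid on: G1, G2, G4.

G1, G2, G4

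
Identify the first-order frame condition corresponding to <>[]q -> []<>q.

This is the .2 axiom.
It corresponds to convergence: forall x forall y forall z (Rxy & Rxz -> exists w (Ryw & Rzw)).

Convergence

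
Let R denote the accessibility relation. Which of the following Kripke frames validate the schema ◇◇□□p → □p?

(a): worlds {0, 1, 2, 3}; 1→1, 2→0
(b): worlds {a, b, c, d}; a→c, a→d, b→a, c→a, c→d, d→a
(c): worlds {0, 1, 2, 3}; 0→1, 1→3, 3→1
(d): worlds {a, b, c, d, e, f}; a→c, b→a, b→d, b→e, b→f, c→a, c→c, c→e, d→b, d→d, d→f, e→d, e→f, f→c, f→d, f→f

The schema corresponds to a generalized confluence (Geach) condition: ∀x ∀y ∀z ((xR²y ∧ xRz) → ∃w (yR²w ∧ z = w)).
(a): holds.
(b): fails — aR²a, aRc but no w with aR²w and c=w.
(c): fails — 0R²3, 0R1 but no w with 3R²w and 1=w.
(d): fails — bR²b, bRa but no w with bR²w and a=w.
Valid on: (a).

(a)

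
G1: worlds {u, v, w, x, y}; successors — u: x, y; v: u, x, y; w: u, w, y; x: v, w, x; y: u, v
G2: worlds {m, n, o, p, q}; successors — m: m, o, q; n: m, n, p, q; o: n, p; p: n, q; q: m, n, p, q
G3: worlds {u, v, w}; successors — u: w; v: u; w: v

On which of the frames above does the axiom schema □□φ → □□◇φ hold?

G1, G2

The schema corresponds to a generalized confluence (Geach) condition: ∀x ∀z (xR²z → ∃w (xR²w ∧ zRw)).
G1: ✓.
G2: ✓.
G3: fails — uR²v but no t with uR²t and vRt.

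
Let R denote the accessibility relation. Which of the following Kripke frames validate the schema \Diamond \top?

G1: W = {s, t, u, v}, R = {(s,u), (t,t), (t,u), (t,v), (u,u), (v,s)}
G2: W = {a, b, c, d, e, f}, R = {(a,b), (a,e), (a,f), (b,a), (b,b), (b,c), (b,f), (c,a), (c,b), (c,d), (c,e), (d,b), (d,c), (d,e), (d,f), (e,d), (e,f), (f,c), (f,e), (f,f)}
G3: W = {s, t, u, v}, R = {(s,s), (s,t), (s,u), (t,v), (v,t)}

G1, G2

This is the axiom for seriality; its first-order frame correspondent is \forall x \exists y Rxy.
G1: satisfies the condition.
G2: satisfies the condition.
G3: fails — world u has no successor.
Valid on: G1, G2.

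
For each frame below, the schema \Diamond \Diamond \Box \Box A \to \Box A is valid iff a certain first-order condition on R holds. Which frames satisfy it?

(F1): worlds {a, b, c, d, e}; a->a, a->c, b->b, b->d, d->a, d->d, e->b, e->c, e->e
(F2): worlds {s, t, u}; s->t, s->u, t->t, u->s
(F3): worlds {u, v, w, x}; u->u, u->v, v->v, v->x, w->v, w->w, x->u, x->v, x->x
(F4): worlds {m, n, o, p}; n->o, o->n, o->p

none

Frame correspondent (Sahlqvist): \forall x \forall y \forall z ((x R^2 y \wedge xRz) \to \exists w (y R^2 w \wedge z = w)) — i.e. a generalized confluence (Geach) condition.
(F1): fails — aR²c, aRa but no w with cR²w and a=w.
(F2): fails — sR²s, sRu but no w with sR²w and u=w.
(F3): fails — wR²v, wRw but no t with vR²t and w=t.
(F4): fails — nR²n, nRo but no w with nR²w and o=w.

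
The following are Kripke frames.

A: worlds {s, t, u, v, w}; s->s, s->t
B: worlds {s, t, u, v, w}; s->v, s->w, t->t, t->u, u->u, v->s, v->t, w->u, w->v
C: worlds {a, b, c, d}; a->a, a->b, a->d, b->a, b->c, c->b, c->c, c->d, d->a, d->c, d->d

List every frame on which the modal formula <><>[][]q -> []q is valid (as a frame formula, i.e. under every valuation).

C

Frame correspondent (Sahlqvist): forall x forall y forall z ((x R^2 y & xRz) -> exists w (y R^2 w & z = w)) — i.e. a generalized confluence (Geach) condition.
A: fails — sR²t, sRs but no w* with tR²w* and s=w*.
B: fails — sR²s, sRw but no w* with sR²w* and w=w*.
C: satisfies the condition.
Valid on: C.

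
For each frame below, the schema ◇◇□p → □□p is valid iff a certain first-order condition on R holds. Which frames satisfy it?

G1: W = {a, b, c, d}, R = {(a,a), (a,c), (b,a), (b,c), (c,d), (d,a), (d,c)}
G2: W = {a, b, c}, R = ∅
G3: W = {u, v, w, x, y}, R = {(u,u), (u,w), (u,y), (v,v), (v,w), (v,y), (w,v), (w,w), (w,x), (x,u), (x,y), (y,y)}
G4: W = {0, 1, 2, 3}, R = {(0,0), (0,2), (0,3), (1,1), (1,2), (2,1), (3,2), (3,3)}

G2

The schema corresponds to a generalized confluence (Geach) condition: ∀x ∀y ∀z ((xR²y ∧ xR²z) → ∃w (yRw ∧ z = w)).
G1: fails — aR²a, aR²d but no w with aRw and d=w.
G2: holds.
G3: fails — uR²u, uR²v but no t with uRt and v=t.
G4: fails — 0R²0, 0R²1 but no w with 0Rw and 1=w.
Valid on: G2.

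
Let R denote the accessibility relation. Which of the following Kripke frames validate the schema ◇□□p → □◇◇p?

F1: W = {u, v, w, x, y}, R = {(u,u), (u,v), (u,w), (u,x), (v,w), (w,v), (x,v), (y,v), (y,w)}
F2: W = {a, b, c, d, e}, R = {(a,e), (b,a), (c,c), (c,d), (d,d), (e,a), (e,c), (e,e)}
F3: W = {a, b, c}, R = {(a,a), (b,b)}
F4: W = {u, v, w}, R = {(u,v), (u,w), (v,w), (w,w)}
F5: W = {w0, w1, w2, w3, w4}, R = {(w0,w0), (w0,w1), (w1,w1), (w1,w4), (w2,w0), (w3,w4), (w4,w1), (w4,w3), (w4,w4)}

Frame correspondent (Sahlqvist): ∀x ∀y ∀z ((xRy ∧ xRz) → ∃w (yR²w ∧ zR²w)) — i.e. a generalized confluence (Geach) condition.
F1: fails — uRv, uRw but no t with vR²t and wR²t.
F2: condition met.
F3: condition met.
F4: condition met.
F5: condition met.
Valid on: F2, F3, F4, F5.

F2, F3, F4, F5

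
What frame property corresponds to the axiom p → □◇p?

symmetry: ∀x ∀y (Rxy → Ryx)

Suppose p→□◇p is valid. Take Rxy and set V(p)={x}. Then p at x, so □◇p at x, so ◇p at y, so some z with Ryz has p; z=x, i.e. Ryx.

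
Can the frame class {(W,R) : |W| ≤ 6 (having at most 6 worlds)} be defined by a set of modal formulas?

Not definable by any modal formula

Modal frame validity is preserved under disjoint unions.
Any modal formula valid on each of 7 disjoint one-world frames is valid on their disjoint union (validity is preserved under disjoint unions). Each one-world frame has |W|=1≤6, but the union has |W|=7.
Hence having at most 6 worlds is not modally definable.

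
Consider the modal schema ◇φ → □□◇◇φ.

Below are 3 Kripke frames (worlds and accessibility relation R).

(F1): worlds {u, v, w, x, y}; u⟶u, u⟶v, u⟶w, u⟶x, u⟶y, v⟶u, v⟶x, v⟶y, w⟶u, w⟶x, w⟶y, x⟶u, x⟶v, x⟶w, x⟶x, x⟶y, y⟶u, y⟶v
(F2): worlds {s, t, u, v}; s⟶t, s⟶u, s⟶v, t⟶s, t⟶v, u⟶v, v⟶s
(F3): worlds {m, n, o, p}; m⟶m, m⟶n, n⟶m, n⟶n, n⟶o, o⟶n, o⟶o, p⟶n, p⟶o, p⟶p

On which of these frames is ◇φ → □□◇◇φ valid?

(F1)

The schema corresponds to a generalized confluence (Geach) condition: ∀x ∀y ∀z ((xRy ∧ xR²z) → ∃w (y = w ∧ zR²w)).
(F1): satisfies the condition.
(F2): fails — sRt, sR²s but no w with t=w and sR²w.
(F3): fails — pRp, pR²m but no w with p=w and mR²w.
Valid on: (F1).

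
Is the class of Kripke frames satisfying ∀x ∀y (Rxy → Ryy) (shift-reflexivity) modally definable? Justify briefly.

Yes, by □(□r → r)

This is a Sahlqvist condition; the T□ axiom □(□r → r) defines it.
Suppose □(□r→r) is valid. Take Rxy and set V(r)={w : Ryw}. Then at y, □r holds; since □(□r→r) at x, □r→r at y, so r at y, i.e. Ryy.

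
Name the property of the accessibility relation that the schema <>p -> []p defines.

partial functionality: forall x forall y forall z (Rxy & Rxz -> y = z)

Suppose ◇p→□p is valid. Take Rxy, Rxz and set V(p)={y}. Then ◇p at x, so □p at x, so p at z, i.e. z=y.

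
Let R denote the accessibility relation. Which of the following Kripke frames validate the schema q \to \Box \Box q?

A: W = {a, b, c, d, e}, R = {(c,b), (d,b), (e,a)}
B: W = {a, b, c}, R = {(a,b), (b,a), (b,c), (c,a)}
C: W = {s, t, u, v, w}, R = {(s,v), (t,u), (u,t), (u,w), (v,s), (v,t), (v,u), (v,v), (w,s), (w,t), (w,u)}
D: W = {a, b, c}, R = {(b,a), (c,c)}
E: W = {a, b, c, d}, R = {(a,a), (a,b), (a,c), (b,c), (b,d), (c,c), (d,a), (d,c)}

This is the axiom for a generalized confluence (Geach) condition; its first-order frame correspondent is \forall x \forall z (x R^2 z \to \exists w (x = w \wedge z = w)).
A: holds.
B: fails — aR²c but a ≠ c.
C: fails — sR²t but s ≠ t.
D: holds.
E: fails — aR²b but a ≠ b.
Valid on: A, D.

A, D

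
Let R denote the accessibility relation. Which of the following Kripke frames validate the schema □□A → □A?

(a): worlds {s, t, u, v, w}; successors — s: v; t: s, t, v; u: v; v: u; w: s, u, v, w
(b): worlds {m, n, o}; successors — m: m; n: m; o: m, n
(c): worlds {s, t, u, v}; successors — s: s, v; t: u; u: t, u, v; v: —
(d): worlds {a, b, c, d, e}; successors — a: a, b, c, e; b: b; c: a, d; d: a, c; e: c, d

The schema corresponds to density: ∀x ∀y (Rxy → ∃z (Rxz ∧ Rzy)).
(a): fails — Ruv but no z with Ruz and Rzv.
(b): fails — Ron but no z with Roz and Rzn.
(c): condition met.
(d): fails — Rcd but no z with Rcz and Rzd.

(c)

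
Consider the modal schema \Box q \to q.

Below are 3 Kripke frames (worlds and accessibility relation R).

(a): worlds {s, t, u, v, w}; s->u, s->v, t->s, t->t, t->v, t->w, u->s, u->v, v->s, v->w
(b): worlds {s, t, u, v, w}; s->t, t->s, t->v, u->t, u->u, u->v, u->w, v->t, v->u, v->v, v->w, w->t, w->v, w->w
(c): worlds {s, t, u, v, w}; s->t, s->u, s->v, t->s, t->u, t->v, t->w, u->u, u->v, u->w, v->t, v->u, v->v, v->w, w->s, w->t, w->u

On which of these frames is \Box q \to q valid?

none

The schema corresponds to reflexivity: \forall x Rxx.
(a): fails — world s does not see itself.
(b): fails — world s does not see itself.
(c): fails — world s does not see itself.
Valid on no frame.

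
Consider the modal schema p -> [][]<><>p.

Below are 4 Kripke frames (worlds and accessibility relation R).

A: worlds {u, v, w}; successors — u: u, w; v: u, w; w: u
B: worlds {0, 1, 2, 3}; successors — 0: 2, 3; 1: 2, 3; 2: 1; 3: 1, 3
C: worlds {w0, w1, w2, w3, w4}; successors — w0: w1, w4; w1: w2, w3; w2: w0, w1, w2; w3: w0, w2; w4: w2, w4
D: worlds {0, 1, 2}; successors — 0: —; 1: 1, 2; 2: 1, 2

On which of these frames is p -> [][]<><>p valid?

D

Frame correspondent (Sahlqvist): forall x forall z (x R^2 z -> exists w (x = w & z R^2 w)) — i.e. a generalized confluence (Geach) condition.
A: fails — vR²u but no t with v=t and uR²t.
B: fails — 0R²1 but no w with 0=w and 1R²w.
C: fails — w1R²w0 but no w with w1=w and w0R²w.
D: ✓.
Valid on: D.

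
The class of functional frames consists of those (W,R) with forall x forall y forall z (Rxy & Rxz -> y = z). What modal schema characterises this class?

◇ψ → □ψ

The condition is partial functionality. The CD schema ◇ψ → □ψ defines it.
Suppose ◇ψ→□ψ is valid. Take Rxy, Rxz and set V(ψ)={y}. Then ◇ψ at x, so □ψ at x, so ψ at z, i.e. z=y.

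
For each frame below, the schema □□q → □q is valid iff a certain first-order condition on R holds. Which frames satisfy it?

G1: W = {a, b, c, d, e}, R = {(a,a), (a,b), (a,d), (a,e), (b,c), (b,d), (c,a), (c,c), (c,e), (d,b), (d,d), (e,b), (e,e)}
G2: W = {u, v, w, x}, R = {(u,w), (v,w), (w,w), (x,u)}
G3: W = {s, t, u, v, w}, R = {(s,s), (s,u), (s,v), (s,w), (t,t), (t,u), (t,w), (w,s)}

The schema corresponds to density: ∀x ∀y (Rxy → ∃z (Rxz ∧ Rzy)).
G1: ✓.
G2: fails — Rxu but no z with Rxz and Rzu.
G3: ✓.
Valid on: G1, G3.

G1, G3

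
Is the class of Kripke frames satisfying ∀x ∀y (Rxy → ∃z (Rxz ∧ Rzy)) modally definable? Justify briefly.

Yes, by □□p → □p

This is a Sahlqvist condition; the C4 axiom □□p → □p defines it.
Suppose □□p→□p is valid. Take Rxy and set V(p)={w : xR²w}. Then □□p at x, so □p at x, so p at y, i.e. ∃z(Rxz∧Rzy).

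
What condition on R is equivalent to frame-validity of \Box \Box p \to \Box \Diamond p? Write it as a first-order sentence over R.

This is a Sahlqvist (Geach-type) schema ◇^0□^2p → □^1◇^1p.
First-order correspondent: \forall x \forall z (xRz \to \exists w (x R^2 w \wedge zRw)).

\forall x \forall z (xRz \to \exists w (x R^2 w \wedge zRw))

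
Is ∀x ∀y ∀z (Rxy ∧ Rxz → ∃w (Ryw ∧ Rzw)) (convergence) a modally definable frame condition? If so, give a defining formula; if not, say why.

The condition is convergence. A defining modal formula is ◇□r → □◇r.

Definable; ◇□r → □◇r defines it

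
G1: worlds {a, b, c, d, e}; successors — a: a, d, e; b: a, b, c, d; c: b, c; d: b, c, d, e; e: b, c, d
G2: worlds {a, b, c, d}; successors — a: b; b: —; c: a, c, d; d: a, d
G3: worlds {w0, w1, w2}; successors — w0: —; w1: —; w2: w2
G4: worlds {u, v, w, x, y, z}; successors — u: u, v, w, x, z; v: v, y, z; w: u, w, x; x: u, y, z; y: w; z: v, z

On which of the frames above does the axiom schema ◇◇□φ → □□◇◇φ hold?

Frame correspondent (Sahlqvist): ∀x ∀y ∀z ((xR²y ∧ xR²z) → ∃w (yRw ∧ zR²w)) — i.e. a generalized confluence (Geach) condition.
G1: ✓.
G2: fails — cR²a, cR²a but no w with aRw and aR²w.
G3: ✓.
G4: fails — uR²v, uR²y but no t with vRt and yR²t.

G1, G3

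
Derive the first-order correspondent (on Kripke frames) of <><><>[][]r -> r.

This is a Sahlqvist (Geach-type) schema ◇^3□^2r → □^0◇^0r.
First-order correspondent: forall x forall y (x R^3 y -> exists w (y R^2 w & x = w)).

forall x forall y (x R^3 y -> exists w (y R^2 w & x = w))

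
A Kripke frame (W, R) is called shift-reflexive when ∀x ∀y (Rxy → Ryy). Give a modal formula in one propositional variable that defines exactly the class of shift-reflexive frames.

The condition is shift-reflexivity. The T□ schema □(□s → s) defines it.
Suppose □(□s→s) is valid. Take Rxy and set V(s)={w : Ryw}. Then at y, □s holds; since □(□s→s) at x, □s→s at y, so s at y, i.e. Ryy.

□(□s → s)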